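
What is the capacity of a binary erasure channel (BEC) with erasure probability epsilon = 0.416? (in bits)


C = 1 - epsilon = 1 - 0.416 = 0.584

0.584 bits


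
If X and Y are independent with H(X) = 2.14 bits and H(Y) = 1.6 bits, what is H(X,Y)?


For independent variables, H(X,Y) = H(X) + H(Y) = 2.14 + 1.6 = 3.74

3.74 bits


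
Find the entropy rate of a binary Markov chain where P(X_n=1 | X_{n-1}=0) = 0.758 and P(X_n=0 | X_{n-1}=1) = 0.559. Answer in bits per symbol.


Stationary distribution: pi_0 = p10/(p01+p10) = 0.4244, pi_1 = 0.5756. Entropy rate H' = pi_0*H(p01) + pi_1*H(p10) = 0.4244*0.7984 + 0.5756*0.9899 = 0.9086

0.9086 bits/symbol


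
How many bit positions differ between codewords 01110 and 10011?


Count differing positions: ^ ^ ^ . ^ = 4 differences

4


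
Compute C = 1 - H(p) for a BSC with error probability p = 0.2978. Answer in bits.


H(p) = -p*log2(p) - (1-p)*log2(1-p) = -0.2978*log2(0.2978) - 0.7022*log2(0.7022) = 0.520431 + 0.358154 = 0.8786. C = 1 - H(p) = 1 - 0.8786 = 0.1214

0.1214 bits


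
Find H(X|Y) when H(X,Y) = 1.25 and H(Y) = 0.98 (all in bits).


H(X|Y) = H(X,Y) - H(Y) = 1.25 - 0.98 = 0.27

0.27 bits


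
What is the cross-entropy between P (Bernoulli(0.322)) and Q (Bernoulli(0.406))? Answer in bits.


H(P,Q) = -p*log2(q) - (1-p)*log2(1-q). -0.322*log2(0.406) = 0.418744; -0.678*log2(0.594) = 0.509493. H(P,Q) = 0.418744 + 0.509493 = 0.9282

0.9282 bits


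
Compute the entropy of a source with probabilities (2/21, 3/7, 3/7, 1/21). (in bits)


H = -sum(p_i * log2(p_i)). Terms: -(2/21)*log2(2/21) = 0.323078; -(3/7)*log2(3/7) = 0.523882; -(3/7)*log2(3/7) = 0.523882; -(1/21)*log2(1/21) = 0.209158. H = 0.323078 + 0.523882 + 0.523882 + 0.209158 = 1.58

1.58 bits


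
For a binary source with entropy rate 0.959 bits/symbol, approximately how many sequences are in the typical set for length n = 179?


log2|A_typical| = nH = 179 * 0.959 = 171.661, so |A_typical| ~ 2^171.661 = 4.733e+51

4.733e+51


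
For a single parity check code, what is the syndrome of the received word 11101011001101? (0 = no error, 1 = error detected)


Syndrome = XOR of all bits = 1 XOR 1 XOR 1 XOR 0 XOR 1 XOR 0 XOR 1 XOR 1 XOR 0 XOR 0 XOR 1 XOR 1 XOR 0 XOR 1 = 1

1


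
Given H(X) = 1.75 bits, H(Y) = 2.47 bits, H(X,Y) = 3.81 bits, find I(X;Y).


I(X;Y) = H(X) + H(Y) - H(X,Y) = 1.75 + 2.47 - 3.81 = 0.41

0.41 bits


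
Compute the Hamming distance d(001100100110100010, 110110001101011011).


Count differing positions: ^ ^ ^ . ^ . ^ . ^ . ^ ^ ^ ^ ^ . . ^ = 12 differences

12


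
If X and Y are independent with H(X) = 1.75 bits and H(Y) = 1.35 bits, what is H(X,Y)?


For independent variables, H(X,Y) = H(X) + H(Y) = 1.75 + 1.35 = 3.1

3.1 bits


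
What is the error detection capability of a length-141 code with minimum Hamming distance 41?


Detection capability = d_min - 1 = 41 - 1 = 40

40 errors


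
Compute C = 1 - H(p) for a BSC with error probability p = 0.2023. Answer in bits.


H(p) = -p*log2(p) - (1-p)*log2(1-p) = -0.2023*log2(0.2023) - 0.7977*log2(0.7977) = 0.466389 + 0.260115 = 0.7265. C = 1 - H(p) = 1 - 0.7265 = 0.2735

0.2735 bits


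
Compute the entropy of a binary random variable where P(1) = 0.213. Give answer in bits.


H = -p*log2(p) - (1-p)*log2(1-p). -0.213*log2(0.213) = 0.475219; -0.787*log2(0.787) = 0.271959. H = 0.475219 + 0.271959 = 0.7472

0.7472 bits


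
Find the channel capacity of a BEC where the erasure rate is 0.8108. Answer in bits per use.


C = 1 - epsilon = 1 - 0.8108 = 0.1892

0.1892 bits


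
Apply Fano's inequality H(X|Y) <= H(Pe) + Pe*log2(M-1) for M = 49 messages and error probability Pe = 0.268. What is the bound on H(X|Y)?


H(Pe) = -Pe*log2(Pe) - (1-Pe)*log2(1-Pe) = -0.268*log2(0.268) - 0.732*log2(0.732) = 0.509118 + 0.329462 = 0.8386. Pe*log2(M-1) = 0.268*log2(48) = 1.496770. Bound = H(Pe) + Pe*log2(M-1) = 0.509118 + 0.329462 + 1.496770 = 2.3354

2.3354 bits


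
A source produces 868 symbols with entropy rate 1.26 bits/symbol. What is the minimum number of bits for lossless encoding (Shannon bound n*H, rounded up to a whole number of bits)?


Minimum bits >= n * H = 868 * 1.26 = 1093.68, rounded up to a whole number of bits = 1094

1094 bits


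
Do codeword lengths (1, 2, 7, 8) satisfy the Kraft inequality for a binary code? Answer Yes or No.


Kraft sum = sum(2^(-l_i)) = 0.7617, need <= 1. Result: satisfied (a binary prefix-free code with these lengths exists)

Yes


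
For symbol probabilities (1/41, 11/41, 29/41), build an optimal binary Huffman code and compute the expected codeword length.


Huffman construction (repeatedly merge the two least-probable nodes; each merge adds 1 bit to every symbol beneath it): 1/41 + 11/41 = 12/41; 12/41 + 29/41 = 1. Resulting codeword lengths (in the order the probabilities were given): (2, 2, 1). L_avg = sum(p_i * l_i) = 1/41*2 + 11/41*2 + 29/41*1 = 53/41 = 1.2927

1.2927 bits


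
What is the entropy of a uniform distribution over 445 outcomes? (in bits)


H = log2(n) = log2(445) = 8.7977

8.7977 bits


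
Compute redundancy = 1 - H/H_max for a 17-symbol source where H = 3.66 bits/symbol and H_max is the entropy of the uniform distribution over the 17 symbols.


H_max = log2(K) = log2(17) = 4.0875 bits/symbol. Redundancy = 1 - H/H_max = 1 - 3.66/4.0875 = 1 - 0.8954 = 0.1046

0.1046


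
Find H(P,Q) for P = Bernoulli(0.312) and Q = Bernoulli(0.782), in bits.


H(P,Q) = -p*log2(q) - (1-p)*log2(1-q). -0.312*log2(0.782) = 0.110685; -0.688*log2(0.218) = 1.511949. H(P,Q) = 0.110685 + 1.511949 = 1.6226

1.6226 bits


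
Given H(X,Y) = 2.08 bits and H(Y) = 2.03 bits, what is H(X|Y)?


H(X|Y) = H(X,Y) - H(Y) = 2.08 - 2.03 = 0.05

0.05 bits


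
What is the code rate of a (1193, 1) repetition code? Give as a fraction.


Rate = k/n = 1/1193

1/1193


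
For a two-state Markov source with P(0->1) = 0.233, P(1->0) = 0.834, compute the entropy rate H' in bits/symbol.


Stationary distribution: pi_0 = p10/(p01+p10) = 0.7816, pi_1 = 0.2184. Entropy rate H' = pi_0*H(p01) + pi_1*H(p10) = 0.7816*0.7832 + 0.2184*0.6485 = 0.7538

0.7538 bits/symbol


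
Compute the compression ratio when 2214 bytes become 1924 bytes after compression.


Ratio = original / compressed = 2214 / 1924 = 1.1507

1.1507


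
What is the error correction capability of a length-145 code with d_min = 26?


Correction capability = floor((d-1)/2) = floor((26-1)/2) = 12

12 errors


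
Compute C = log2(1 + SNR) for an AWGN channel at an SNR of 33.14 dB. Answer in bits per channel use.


SNR_linear = 10^(33.14/10) = 2060.6299; C = log2(1 + SNR_linear) = log2(1 + 2060.6299) = 11.0096

11.0096 bits/channel use


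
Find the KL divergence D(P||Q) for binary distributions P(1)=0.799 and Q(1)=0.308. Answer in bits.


KL = p*log2(p/q) + (1-p)*log2((1-p)/(1-q)) = 0.799*log2(0.799/0.308) + 0.201*log2(0.201/0.692) = 0.7403

0.7403 bits


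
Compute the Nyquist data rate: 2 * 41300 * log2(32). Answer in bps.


Rate = 2 * B * log2(M) = 2 * 41300 * 5.0 = 413000.0

413000.0 bps


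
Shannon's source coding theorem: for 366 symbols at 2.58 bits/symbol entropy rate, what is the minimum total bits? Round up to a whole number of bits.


Minimum bits >= n * H = 366 * 2.58 = 944.28, rounded up to a whole number of bits = 945

945 bits


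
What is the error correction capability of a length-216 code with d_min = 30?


Correction capability = floor((d-1)/2) = floor((30-1)/2) = 14

14 errors


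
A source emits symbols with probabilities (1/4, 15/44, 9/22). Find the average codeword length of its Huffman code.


Huffman construction (repeatedly merge the two least-probable nodes; each merge adds 1 bit to every symbol beneath it): 1/4 + 15/44 = 13/22; 9/22 + 13/22 = 1. Resulting codeword lengths (in the order the probabilities were given): (2, 2, 1). L_avg = sum(p_i * l_i) = 1/4*2 + 15/44*2 + 9/22*1 = 35/22 = 1.5909

1.5909 bits


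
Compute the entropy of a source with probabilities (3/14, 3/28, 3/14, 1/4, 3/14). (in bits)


H = -sum(p_i * log2(p_i)). Terms: -(3/14)*log2(3/14) = 0.476227; -(3/28)*log2(3/28) = 0.345256; -(3/14)*log2(3/14) = 0.476227; -(1/4)*log2(1/4) = 0.500000; -(3/14)*log2(3/14) = 0.476227. H = 0.476227 + 0.345256 + 0.476227 + 0.500000 + 0.476227 = 2.2739

2.2739 bits


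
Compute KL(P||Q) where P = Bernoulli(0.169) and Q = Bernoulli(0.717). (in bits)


KL = p*log2(p/q) + (1-p)*log2((1-p)/(1-q)) = 0.169*log2(0.169/0.717) + 0.831*log2(0.831/0.283) = 0.9391

0.9391 bits


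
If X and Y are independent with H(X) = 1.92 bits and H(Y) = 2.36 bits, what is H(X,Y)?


For independent variables, H(X,Y) = H(X) + H(Y) = 1.92 + 2.36 = 4.28

4.28 bits


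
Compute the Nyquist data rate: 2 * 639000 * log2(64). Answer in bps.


Rate = 2 * B * log2(M) = 2 * 639000 * 6.0 = 7668000.0

7668000.0 bps


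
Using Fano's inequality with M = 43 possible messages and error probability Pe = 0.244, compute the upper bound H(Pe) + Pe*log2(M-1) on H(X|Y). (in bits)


H(Pe) = -Pe*log2(Pe) - (1-Pe)*log2(1-Pe) = -0.244*log2(0.244) - 0.756*log2(0.756) = 0.496551 + 0.305078 = 0.8016. Pe*log2(M-1) = 0.244*log2(42) = 1.315725. Bound = H(Pe) + Pe*log2(M-1) = 0.496551 + 0.305078 + 1.315725 = 2.1174

2.1174 bits


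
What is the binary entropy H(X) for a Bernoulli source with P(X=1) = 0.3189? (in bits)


H = -p*log2(p) - (1-p)*log2(1-p). -0.3189*log2(0.3189) = 0.525810; -0.6811*log2(0.6811) = 0.377371. H = 0.525810 + 0.377371 = 0.9032

0.9032 bits


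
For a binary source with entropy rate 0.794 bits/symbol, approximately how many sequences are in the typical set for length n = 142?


log2|A_typical| = nH = 142 * 0.794 = 112.748, so |A_typical| ~ 2^112.748 = 8.720e+33

8.720e+33


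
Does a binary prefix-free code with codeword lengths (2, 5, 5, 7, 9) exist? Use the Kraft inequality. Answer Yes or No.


Kraft sum = sum(2^(-l_i)) = 0.3223, need <= 1. Result: satisfied (a binary prefix-free code with these lengths exists)

Yes


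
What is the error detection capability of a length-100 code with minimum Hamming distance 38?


Detection capability = d_min - 1 = 38 - 1 = 37

37 errors


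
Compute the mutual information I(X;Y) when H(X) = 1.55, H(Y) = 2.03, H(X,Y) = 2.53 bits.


I(X;Y) = H(X) + H(Y) - H(X,Y) = 1.55 + 2.03 - 2.53 = 1.05

1.05 bits


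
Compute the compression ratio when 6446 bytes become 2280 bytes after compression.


Ratio = original / compressed = 6446 / 2280 = 2.8272

2.8272


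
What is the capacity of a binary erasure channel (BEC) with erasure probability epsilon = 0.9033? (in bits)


C = 1 - epsilon = 1 - 0.9033 = 0.0967

0.0967 bits


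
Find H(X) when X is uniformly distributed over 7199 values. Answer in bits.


H = log2(n) = log2(7199) = 12.8136

12.8136 bits


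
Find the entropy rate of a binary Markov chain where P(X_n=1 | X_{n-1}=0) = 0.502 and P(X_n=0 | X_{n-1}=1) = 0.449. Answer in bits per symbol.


Stationary distribution: pi_0 = p10/(p01+p10) = 0.4721, pi_1 = 0.5279. Entropy rate H' = pi_0*H(p01) + pi_1*H(p10) = 0.4721*1.0 + 0.5279*0.9925 = 0.996

0.996 bits/symbol


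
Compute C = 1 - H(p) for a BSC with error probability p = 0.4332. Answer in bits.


H(p) = -p*log2(p) - (1-p)*log2(1-p) = -0.4332*log2(0.4332) - 0.5668*log2(0.5668) = 0.522827 + 0.464259 = 0.9871. C = 1 - H(p) = 1 - 0.9871 = 0.0129

0.0129 bits


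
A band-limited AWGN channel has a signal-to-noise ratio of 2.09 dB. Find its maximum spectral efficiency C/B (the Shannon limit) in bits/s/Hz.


SNR_linear = 10^(2.09/10) = 1.6181; C/B = log2(1 + SNR_linear) = log2(1 + 1.6181) = 1.3885

1.3885 bits/s/Hz


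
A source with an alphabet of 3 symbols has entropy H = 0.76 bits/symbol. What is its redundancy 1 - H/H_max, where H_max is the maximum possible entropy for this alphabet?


H_max = log2(K) = log2(3) = 1.585 bits/symbol. Redundancy = 1 - H/H_max = 1 - 0.76/1.585 = 1 - 0.4795 = 0.5205

0.5205


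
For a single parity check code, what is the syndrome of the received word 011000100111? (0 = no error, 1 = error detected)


Syndrome = XOR of all bits = 0 XOR 1 XOR 1 XOR 0 XOR 0 XOR 0 XOR 1 XOR 0 XOR 0 XOR 1 XOR 1 XOR 1 = 0

0


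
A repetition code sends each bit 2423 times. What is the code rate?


Rate = k/n = 1/2423

1/2423


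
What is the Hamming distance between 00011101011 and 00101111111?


Count differing positions: . . ^ ^ . . ^ . ^ . . = 4 differences

4


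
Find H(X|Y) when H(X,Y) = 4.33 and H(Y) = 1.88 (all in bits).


H(X|Y) = H(X,Y) - H(Y) = 4.33 - 1.88 = 2.45

2.45 bits


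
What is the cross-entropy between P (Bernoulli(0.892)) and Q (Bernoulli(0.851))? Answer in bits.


H(P,Q) = -p*log2(q) - (1-p)*log2(1-q). -0.892*log2(0.851) = 0.207630; -0.108*log2(0.149) = 0.296635. H(P,Q) = 0.207630 + 0.296635 = 0.5043

0.5043 bits


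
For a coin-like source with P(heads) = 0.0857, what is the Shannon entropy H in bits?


H = -p*log2(p) - (1-p)*log2(1-p). -0.0857*log2(0.0857) = 0.303769; -0.9143*log2(0.9143) = 0.118183. H = 0.303769 + 0.118183 = 0.422

0.422 bits


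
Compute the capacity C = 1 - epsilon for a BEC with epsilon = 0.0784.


C = 1 - epsilon = 1 - 0.0784 = 0.9216

0.9216 bits


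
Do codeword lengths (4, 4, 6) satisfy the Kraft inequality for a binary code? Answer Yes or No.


Kraft sum = sum(2^(-l_i)) = 0.1406, need <= 1. Result: satisfied (a binary prefix-free code with these lengths exists)

Yes


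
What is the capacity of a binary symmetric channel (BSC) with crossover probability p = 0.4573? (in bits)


H(p) = -p*log2(p) - (1-p)*log2(1-p) = -0.4573*log2(0.4573) - 0.5427*log2(0.5427) = 0.516194 + 0.478538 = 0.9947. C = 1 - H(p) = 1 - 0.9947 = 0.0053

0.0053 bits


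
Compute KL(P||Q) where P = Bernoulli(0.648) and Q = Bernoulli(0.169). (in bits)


KL = p*log2(p/q) + (1-p)*log2((1-p)/(1-q)) = 0.648*log2(0.648/0.169) + 0.352*log2(0.352/0.831) = 0.8202

0.8202 bits


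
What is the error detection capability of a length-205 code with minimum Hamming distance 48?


Detection capability = d_min - 1 = 48 - 1 = 47

47 errors


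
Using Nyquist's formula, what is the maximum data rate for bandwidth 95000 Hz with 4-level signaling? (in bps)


Rate = 2 * B * log2(M) = 2 * 95000 * 2.0 = 380000.0

380000.0 bps


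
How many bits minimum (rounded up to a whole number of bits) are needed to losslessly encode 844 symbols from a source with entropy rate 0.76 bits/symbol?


Minimum bits >= n * H = 844 * 0.76 = 641.44, rounded up to a whole number of bits = 642

642 bits


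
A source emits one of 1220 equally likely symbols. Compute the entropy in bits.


H = log2(n) = log2(1220) = 10.2527

10.2527 bits


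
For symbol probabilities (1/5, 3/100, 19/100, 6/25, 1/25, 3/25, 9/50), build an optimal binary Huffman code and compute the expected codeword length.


Huffman construction (repeatedly merge the two least-probable nodes; each merge adds 1 bit to every symbol beneath it): 3/100 + 1/25 = 7/100; 7/100 + 3/25 = 19/100; 9/50 + 19/100 = 37/100; 19/100 + 1/5 = 39/100; 6/25 + 37/100 = 61/100; 39/100 + 61/100 = 1. Resulting codeword lengths (in the order the probabilities were given): (2, 4, 3, 2, 4, 3, 3). L_avg = sum(p_i * l_i) = 1/5*2 + 3/100*4 + 19/100*3 + 6/25*2 + 1/25*4 + 3/25*3 + 9/50*3 = 263/100 = 2.63

2.63 bits


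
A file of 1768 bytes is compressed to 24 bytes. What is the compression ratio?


Ratio = original / compressed = 1768 / 24 = 73.6667

73.6667


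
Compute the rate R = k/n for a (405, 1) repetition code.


Rate = k/n = 1/405

1/405


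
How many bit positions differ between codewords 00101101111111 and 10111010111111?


Count differing positions: ^ . . ^ . ^ ^ ^ . . . . . . = 5 differences

5


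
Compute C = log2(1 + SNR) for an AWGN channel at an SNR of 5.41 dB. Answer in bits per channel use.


SNR_linear = 10^(5.41/10) = 3.4754; C = log2(1 + SNR_linear) = log2(1 + 3.4754) = 2.162

2.162 bits/channel use


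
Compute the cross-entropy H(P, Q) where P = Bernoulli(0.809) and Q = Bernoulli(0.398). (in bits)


H(P,Q) = -p*log2(q) - (1-p)*log2(1-q). -0.809*log2(0.398) = 1.075290; -0.191*log2(0.602) = 0.139843. H(P,Q) = 1.075290 + 0.139843 = 1.2151

1.2151 bits


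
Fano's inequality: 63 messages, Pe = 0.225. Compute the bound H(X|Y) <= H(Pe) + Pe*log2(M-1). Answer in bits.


H(Pe) = -Pe*log2(Pe) - (1-Pe)*log2(1-Pe) = -0.225*log2(0.225) - 0.775*log2(0.775) = 0.484201 + 0.284992 = 0.7692. Pe*log2(M-1) = 0.225*log2(62) = 1.339694. Bound = H(Pe) + Pe*log2(M-1) = 0.484201 + 0.284992 + 1.339694 = 2.1089

2.1089 bits


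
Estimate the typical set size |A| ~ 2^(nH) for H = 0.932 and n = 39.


log2|A_typical| = nH = 39 * 0.932 = 36.348, so |A_typical| ~ 2^36.348 = 8.747e+10

8.747e+10


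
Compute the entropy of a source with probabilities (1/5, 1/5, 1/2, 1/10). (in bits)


H = -sum(p_i * log2(p_i)). Terms: -(1/5)*log2(1/5) = 0.464386; -(1/5)*log2(1/5) = 0.464386; -(1/2)*log2(1/2) = 0.500000; -(1/10)*log2(1/10) = 0.332193. H = 0.464386 + 0.464386 + 0.500000 + 0.332193 = 1.761

1.761 bits


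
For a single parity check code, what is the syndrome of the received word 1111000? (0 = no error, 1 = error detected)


Syndrome = XOR of all bits = 1 XOR 1 XOR 1 XOR 1 XOR 0 XOR 0 XOR 0 = 0

0


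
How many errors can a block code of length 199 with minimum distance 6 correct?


Correction capability = floor((d-1)/2) = floor((6-1)/2) = 2

2 errors


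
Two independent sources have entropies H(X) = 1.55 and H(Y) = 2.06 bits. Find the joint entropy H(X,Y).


For independent variables, H(X,Y) = H(X) + H(Y) = 1.55 + 2.06 = 3.61

3.61 bits


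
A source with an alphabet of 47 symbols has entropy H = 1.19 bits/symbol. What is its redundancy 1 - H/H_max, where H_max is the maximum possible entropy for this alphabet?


H_max = log2(K) = log2(47) = 5.5546 bits/symbol. Redundancy = 1 - H/H_max = 1 - 1.19/5.5546 = 1 - 0.2142 = 0.7858

0.7858


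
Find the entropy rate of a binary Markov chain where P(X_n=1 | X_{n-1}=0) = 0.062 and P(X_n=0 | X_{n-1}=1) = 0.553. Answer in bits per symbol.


Stationary distribution: pi_0 = p10/(p01+p10) = 0.8992, pi_1 = 0.1008. Entropy rate H' = pi_0*H(p01) + pi_1*H(p10) = 0.8992*0.3353 + 0.1008*0.9919 = 0.4015

0.4015 bits/symbol


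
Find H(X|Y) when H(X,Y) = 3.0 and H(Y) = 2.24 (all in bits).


H(X|Y) = H(X,Y) - H(Y) = 3.0 - 2.24 = 0.76

0.76 bits


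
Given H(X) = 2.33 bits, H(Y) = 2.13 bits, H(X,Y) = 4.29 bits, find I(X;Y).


I(X;Y) = H(X) + H(Y) - H(X,Y) = 2.33 + 2.13 - 4.29 = 0.17

0.17 bits


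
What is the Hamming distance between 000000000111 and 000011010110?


Count differing positions: . . . . ^ ^ . ^ . . . ^ = 4 differences

4


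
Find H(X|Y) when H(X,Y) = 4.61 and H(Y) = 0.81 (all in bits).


H(X|Y) = H(X,Y) - H(Y) = 4.61 - 0.81 = 3.8

3.8 bits


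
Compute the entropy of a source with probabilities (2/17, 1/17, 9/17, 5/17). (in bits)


H = -sum(p_i * log2(p_i)). Terms: -(2/17)*log2(2/17) = 0.363231; -(1/17)*log2(1/17) = 0.240439; -(9/17)*log2(9/17) = 0.485755; -(5/17)*log2(5/17) = 0.519275. H = 0.363231 + 0.240439 + 0.485755 + 0.519275 = 1.6087

1.6087 bits


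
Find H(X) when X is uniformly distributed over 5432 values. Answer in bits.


H = log2(n) = log2(5432) = 12.4073

12.4073 bits


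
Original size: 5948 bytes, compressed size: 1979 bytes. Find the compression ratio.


Ratio = original / compressed = 5948 / 1979 = 3.0056

3.0056


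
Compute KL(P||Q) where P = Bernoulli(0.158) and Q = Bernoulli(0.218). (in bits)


KL = p*log2(p/q) + (1-p)*log2((1-p)/(1-q)) = 0.158*log2(0.158/0.218) + 0.842*log2(0.842/0.782) = 0.0164

0.0164 bits


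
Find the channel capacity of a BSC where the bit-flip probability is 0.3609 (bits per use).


H(p) = -p*log2(p) - (1-p)*log2(1-p) = -0.3609*log2(0.3609) - 0.6391*log2(0.6391) = 0.530642 + 0.412786 = 0.9434. C = 1 - H(p) = 1 - 0.9434 = 0.0566

0.0566 bits


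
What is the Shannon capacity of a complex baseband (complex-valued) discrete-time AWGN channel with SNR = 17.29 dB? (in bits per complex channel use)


SNR_linear = 10^(17.29/10) = 53.5797; C = log2(1 + SNR_linear) = log2(1 + 53.5797) = 5.7703

5.7703 bits/channel use


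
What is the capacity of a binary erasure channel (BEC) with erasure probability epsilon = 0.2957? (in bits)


C = 1 - epsilon = 1 - 0.2957 = 0.7043

0.7043 bits


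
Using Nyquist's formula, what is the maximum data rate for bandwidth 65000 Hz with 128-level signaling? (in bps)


Rate = 2 * B * log2(M) = 2 * 65000 * 7.0 = 910000.0

910000.0 bps


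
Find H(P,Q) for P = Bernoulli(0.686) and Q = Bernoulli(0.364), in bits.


H(P,Q) = -p*log2(q) - (1-p)*log2(1-q). -0.686*log2(0.364) = 1.000181; -0.314*log2(0.636) = 0.205011. H(P,Q) = 1.000181 + 0.205011 = 1.2052

1.2052 bits


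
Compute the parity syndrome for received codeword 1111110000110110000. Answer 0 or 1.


Syndrome = XOR of all bits = 1 XOR 1 XOR 1 XOR 1 XOR 1 XOR 1 XOR 0 XOR 0 XOR 0 XOR 0 XOR 1 XOR 1 XOR 0 XOR 1 XOR 1 XOR 0 XOR 0 XOR 0 XOR 0 = 0

0


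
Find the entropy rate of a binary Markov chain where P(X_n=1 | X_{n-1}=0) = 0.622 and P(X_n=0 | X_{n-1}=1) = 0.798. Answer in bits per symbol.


Stationary distribution: pi_0 = p10/(p01+p10) = 0.562, pi_1 = 0.438. Entropy rate H' = pi_0*H(p01) + pi_1*H(p10) = 0.562*0.9566 + 0.438*0.7259 = 0.8556

0.8556 bits/symbol


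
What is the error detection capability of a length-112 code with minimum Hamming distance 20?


Detection capability = d_min - 1 = 20 - 1 = 19

19 errors


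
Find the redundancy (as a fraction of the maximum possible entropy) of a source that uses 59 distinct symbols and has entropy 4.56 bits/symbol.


H_max = log2(K) = log2(59) = 5.8826 bits/symbol. Redundancy = 1 - H/H_max = 1 - 4.56/5.8826 = 1 - 0.7752 = 0.2248

0.2248


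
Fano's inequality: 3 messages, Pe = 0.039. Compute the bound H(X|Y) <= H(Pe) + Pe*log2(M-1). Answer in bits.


H(Pe) = -Pe*log2(Pe) - (1-Pe)*log2(1-Pe) = -0.039*log2(0.039) - 0.961*log2(0.961) = 0.182535 + 0.055153 = 0.2377. Pe*log2(M-1) = 0.039*log2(2) = 0.039000. Bound = H(Pe) + Pe*log2(M-1) = 0.182535 + 0.055153 + 0.039000 = 0.2767

0.2767 bits


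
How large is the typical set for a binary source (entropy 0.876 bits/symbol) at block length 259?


log2|A_typical| = nH = 259 * 0.876 = 226.884, so |A_typical| ~ 2^226.884 = 1.990e+68

1.990e+68


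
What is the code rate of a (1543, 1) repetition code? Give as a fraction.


Rate = k/n = 1/1543

1/1543


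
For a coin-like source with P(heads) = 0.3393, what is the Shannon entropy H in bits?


H = -p*log2(p) - (1-p)*log2(1-p). -0.3393*log2(0.3393) = 0.529093; -0.6607*log2(0.6607) = 0.395054. H = 0.529093 + 0.395054 = 0.9241

0.9241 bits


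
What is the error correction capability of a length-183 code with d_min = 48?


Correction capability = floor((d-1)/2) = floor((48-1)/2) = 23

23 errors


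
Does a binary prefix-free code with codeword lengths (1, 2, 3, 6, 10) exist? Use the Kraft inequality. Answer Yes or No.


Kraft sum = sum(2^(-l_i)) = 0.8916, need <= 1. Result: satisfied (a binary prefix-free code with these lengths exists)

Yes


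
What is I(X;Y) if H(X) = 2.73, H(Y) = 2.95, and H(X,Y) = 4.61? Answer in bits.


I(X;Y) = H(X) + H(Y) - H(X,Y) = 2.73 + 2.95 - 4.61 = 1.07

1.07 bits


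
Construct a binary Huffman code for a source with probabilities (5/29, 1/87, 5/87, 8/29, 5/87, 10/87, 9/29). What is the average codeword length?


Huffman construction (repeatedly merge the two least-probable nodes; each merge adds 1 bit to every symbol beneath it): 1/87 + 5/87 = 2/29; 5/87 + 2/29 = 11/87; 10/87 + 11/87 = 7/29; 5/29 + 7/29 = 12/29; 8/29 + 9/29 = 17/29; 12/29 + 17/29 = 1. Resulting codeword lengths (in the order the probabilities were given): (2, 5, 5, 2, 4, 3, 2). L_avg = sum(p_i * l_i) = 5/29*2 + 1/87*5 + 5/87*5 + 8/29*2 + 5/87*4 + 10/87*3 + 9/29*2 = 212/87 = 2.4368

2.4368 bits


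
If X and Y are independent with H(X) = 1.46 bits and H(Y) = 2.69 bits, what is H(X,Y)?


For independent variables, H(X,Y) = H(X) + H(Y) = 1.46 + 2.69 = 4.15

4.15 bits


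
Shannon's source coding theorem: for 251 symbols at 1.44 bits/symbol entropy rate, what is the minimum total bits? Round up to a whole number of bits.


Minimum bits >= n * H = 251 * 1.44 = 361.44, rounded up to a whole number of bits = 362

362 bits


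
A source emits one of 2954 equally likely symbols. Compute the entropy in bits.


H = log2(n) = log2(2954) = 11.5285

11.5285 bits


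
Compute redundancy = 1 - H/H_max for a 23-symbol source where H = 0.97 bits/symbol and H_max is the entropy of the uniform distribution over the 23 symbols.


H_max = log2(K) = log2(23) = 4.5236 bits/symbol. Redundancy = 1 - H/H_max = 1 - 0.97/4.5236 = 1 - 0.2144 = 0.7856

0.7856


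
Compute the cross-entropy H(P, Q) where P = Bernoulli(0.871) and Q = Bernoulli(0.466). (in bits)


H(P,Q) = -p*log2(q) - (1-p)*log2(1-q). -0.871*log2(0.466) = 0.959492; -0.129*log2(0.534) = 0.116756. H(P,Q) = 0.959492 + 0.116756 = 1.0762

1.0762 bits


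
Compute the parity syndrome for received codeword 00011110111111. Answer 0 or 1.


Syndrome = XOR of all bits = 0 XOR 0 XOR 0 XOR 1 XOR 1 XOR 1 XOR 1 XOR 0 XOR 1 XOR 1 XOR 1 XOR 1 XOR 1 XOR 1 = 0

0


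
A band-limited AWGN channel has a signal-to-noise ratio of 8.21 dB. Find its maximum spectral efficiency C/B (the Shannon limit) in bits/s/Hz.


SNR_linear = 10^(8.21/10) = 6.6222; C/B = log2(1 + SNR_linear) = log2(1 + 6.6222) = 2.9302

2.9302 bits/s/Hz


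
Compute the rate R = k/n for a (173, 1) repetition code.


Rate = k/n = 1/173

1/173


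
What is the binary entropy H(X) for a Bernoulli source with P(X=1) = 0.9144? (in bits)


H = -p*log2(p) - (1-p)*log2(1-p). -0.9144*log2(0.9144) = 0.118052; -0.0856*log2(0.0856) = 0.303559. H = 0.118052 + 0.303559 = 0.4216

0.4216 bits


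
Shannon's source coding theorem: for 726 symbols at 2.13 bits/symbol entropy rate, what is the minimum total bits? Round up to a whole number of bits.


Minimum bits >= n * H = 726 * 2.13 = 1546.38, rounded up to a whole number of bits = 1547

1547 bits


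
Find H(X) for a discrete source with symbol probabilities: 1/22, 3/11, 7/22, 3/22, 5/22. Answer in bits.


H = -sum(p_i * log2(p_i)). Terms: -(1/22)*log2(1/22) = 0.202701; -(3/11)*log2(3/11) = 0.511219; -(7/22)*log2(7/22) = 0.525661; -(3/22)*log2(3/22) = 0.391973; -(5/22)*log2(5/22) = 0.485796. H = 0.202701 + 0.511219 + 0.525661 + 0.391973 + 0.485796 = 2.1174

2.1174 bits


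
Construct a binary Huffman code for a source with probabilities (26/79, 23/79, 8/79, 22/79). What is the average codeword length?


Huffman construction (repeatedly merge the two least-probable nodes; each merge adds 1 bit to every symbol beneath it): 8/79 + 22/79 = 30/79; 23/79 + 26/79 = 49/79; 30/79 + 49/79 = 1. Resulting codeword lengths (in the order the probabilities were given): (2, 2, 2, 2). L_avg = sum(p_i * l_i) = 26/79*2 + 23/79*2 + 8/79*2 + 22/79*2 = 2

2.0 bits


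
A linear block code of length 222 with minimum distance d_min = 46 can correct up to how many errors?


Correction capability = floor((d-1)/2) = floor((46-1)/2) = 22

22 errors


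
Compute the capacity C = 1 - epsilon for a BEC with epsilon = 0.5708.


C = 1 - epsilon = 1 - 0.5708 = 0.4292

0.4292 bits


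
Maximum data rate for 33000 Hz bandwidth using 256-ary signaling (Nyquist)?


Rate = 2 * B * log2(M) = 2 * 33000 * 8.0 = 528000.0

528000.0 bps


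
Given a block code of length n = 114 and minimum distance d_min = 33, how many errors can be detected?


Detection capability = d_min - 1 = 33 - 1 = 32

32 errors


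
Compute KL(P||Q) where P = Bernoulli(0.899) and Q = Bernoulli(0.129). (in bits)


KL = p*log2(p/q) + (1-p)*log2((1-p)/(1-q)) = 0.899*log2(0.899/0.129) + 0.101*log2(0.101/0.871) = 2.2041

2.2041 bits


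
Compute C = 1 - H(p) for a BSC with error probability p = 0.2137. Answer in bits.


H(p) = -p*log2(p) - (1-p)*log2(1-p) = -0.2137*log2(0.2137) - 0.7863*log2(0.7863) = 0.475769 + 0.272727 = 0.7485. C = 1 - H(p) = 1 - 0.7485 = 0.2515

0.2515 bits


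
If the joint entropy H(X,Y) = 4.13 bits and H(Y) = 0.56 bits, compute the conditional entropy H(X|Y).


H(X|Y) = H(X,Y) - H(Y) = 4.13 - 0.56 = 3.57

3.57 bits


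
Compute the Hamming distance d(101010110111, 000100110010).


Count differing positions: ^ . ^ ^ ^ . . . . ^ . ^ = 6 differences

6


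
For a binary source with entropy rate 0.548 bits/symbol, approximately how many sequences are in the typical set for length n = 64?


log2|A_typical| = nH = 64 * 0.548 = 35.072, so |A_typical| ~ 2^35.072 = 3.612e+10

3.612e+10


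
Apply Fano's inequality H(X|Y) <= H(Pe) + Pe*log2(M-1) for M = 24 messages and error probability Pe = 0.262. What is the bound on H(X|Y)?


H(Pe) = -Pe*log2(Pe) - (1-Pe)*log2(1-Pe) = -0.262*log2(0.262) - 0.738*log2(0.738) = 0.506279 + 0.323471 = 0.8297. Pe*log2(M-1) = 0.262*log2(23) = 1.185173. Bound = H(Pe) + Pe*log2(M-1) = 0.506279 + 0.323471 + 1.185173 = 2.0149

2.0149 bits


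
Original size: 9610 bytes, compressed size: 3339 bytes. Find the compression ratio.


Ratio = original / compressed = 9610 / 3339 = 2.8781

2.8781


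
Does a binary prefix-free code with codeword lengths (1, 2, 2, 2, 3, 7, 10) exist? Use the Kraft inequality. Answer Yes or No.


Kraft sum = sum(2^(-l_i)) = 1.3838, need <= 1. Result: violated (a binary prefix-free code with these lengths cannot exist)

No


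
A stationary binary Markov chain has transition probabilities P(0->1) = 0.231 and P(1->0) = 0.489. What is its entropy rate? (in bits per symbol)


Stationary distribution: pi_0 = p10/(p01+p10) = 0.6792, pi_1 = 0.3208. Entropy rate H' = pi_0*H(p01) + pi_1*H(p10) = 0.6792*0.7798 + 0.3208*0.9997 = 0.8503

0.8503 bits/symbol


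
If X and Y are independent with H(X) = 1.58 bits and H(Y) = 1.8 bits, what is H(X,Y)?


For independent variables, H(X,Y) = H(X) + H(Y) = 1.58 + 1.8 = 3.38

3.38 bits


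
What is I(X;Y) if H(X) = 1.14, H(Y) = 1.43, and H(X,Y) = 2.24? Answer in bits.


I(X;Y) = H(X) + H(Y) - H(X,Y) = 1.14 + 1.43 - 2.24 = 0.33

0.33 bits


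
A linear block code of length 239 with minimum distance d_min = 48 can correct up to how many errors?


Correction capability = floor((d-1)/2) = floor((48-1)/2) = 23

23 errors


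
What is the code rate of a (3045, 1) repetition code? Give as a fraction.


Rate = k/n = 1/3045

1/3045


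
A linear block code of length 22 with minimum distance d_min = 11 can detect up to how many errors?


Detection capability = d_min - 1 = 11 - 1 = 10

10 errors


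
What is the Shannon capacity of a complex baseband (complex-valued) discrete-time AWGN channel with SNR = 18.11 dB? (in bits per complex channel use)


SNR_linear = 10^(18.11/10) = 64.7143; C = log2(1 + SNR_linear) = log2(1 + 64.7143) = 6.0381

6.0381 bits/channel use


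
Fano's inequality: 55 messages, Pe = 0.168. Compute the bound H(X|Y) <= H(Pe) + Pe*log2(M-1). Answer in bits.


H(Pe) = -Pe*log2(Pe) - (1-Pe)*log2(1-Pe) = -0.168*log2(0.168) - 0.832*log2(0.832) = 0.432342 + 0.220767 = 0.6531. Pe*log2(M-1) = 0.168*log2(54) = 0.966821. Bound = H(Pe) + Pe*log2(M-1) = 0.432342 + 0.220767 + 0.966821 = 1.6199

1.6199 bits


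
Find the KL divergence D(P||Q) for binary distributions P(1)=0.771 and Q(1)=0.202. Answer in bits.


KL = p*log2(p/q) + (1-p)*log2((1-p)/(1-q)) = 0.771*log2(0.771/0.202) + 0.229*log2(0.229/0.798) = 1.0774

1.0774 bits


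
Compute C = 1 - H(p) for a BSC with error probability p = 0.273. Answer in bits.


H(p) = -p*log2(p) - (1-p)*log2(1-p) = -0.273*log2(0.273) - 0.727*log2(0.727) = 0.511336 + 0.334400 = 0.8457. C = 1 - H(p) = 1 - 0.8457 = 0.1543

0.1543 bits


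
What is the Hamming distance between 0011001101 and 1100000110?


Count differing positions: ^ ^ ^ ^ . . ^ . ^ ^ = 7 differences

7


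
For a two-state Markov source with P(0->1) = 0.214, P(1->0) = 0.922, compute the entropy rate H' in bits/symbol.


Stationary distribution: pi_0 = p10/(p01+p10) = 0.8116, pi_1 = 0.1884. Entropy rate H' = pi_0*H(p01) + pi_1*H(p10) = 0.8116*0.7491 + 0.1884*0.3951 = 0.6824

0.6824 bits/symbol


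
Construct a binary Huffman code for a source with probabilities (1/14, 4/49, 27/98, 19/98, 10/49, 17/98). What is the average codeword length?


Huffman construction (repeatedly merge the two least-probable nodes; each merge adds 1 bit to every symbol beneath it): 1/14 + 4/49 = 15/98; 15/98 + 17/98 = 16/49; 19/98 + 10/49 = 39/98; 27/98 + 16/49 = 59/98; 39/98 + 59/98 = 1. Resulting codeword lengths (in the order the probabilities were given): (4, 4, 2, 2, 2, 3). L_avg = sum(p_i * l_i) = 1/14*4 + 4/49*4 + 27/98*2 + 19/98*2 + 10/49*2 + 17/98*3 = 243/98 = 2.4796

2.4796 bits


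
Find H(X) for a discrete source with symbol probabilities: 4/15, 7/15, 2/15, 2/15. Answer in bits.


H = -sum(p_i * log2(p_i)). Terms: -(4/15)*log2(4/15) = 0.508504; -(7/15)*log2(7/15) = 0.513117; -(2/15)*log2(2/15) = 0.387585; -(2/15)*log2(2/15) = 0.387585. H = 0.508504 + 0.513117 + 0.387585 + 0.387585 = 1.7968

1.7968 bits


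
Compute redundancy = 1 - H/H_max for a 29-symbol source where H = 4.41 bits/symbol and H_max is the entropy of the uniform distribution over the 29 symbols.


H_max = log2(K) = log2(29) = 4.858 bits/symbol. Redundancy = 1 - H/H_max = 1 - 4.41/4.858 = 1 - 0.9078 = 0.0922

0.0922


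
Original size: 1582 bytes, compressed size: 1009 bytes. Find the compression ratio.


Ratio = original / compressed = 1582 / 1009 = 1.5679

1.5679


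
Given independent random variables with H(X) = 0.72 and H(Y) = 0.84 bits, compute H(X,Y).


For independent variables, H(X,Y) = H(X) + H(Y) = 0.72 + 0.84 = 1.56

1.56 bits


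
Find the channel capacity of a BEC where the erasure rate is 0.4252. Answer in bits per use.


C = 1 - epsilon = 1 - 0.4252 = 0.5748

0.5748 bits


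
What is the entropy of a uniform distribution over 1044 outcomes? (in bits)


H = log2(n) = log2(1044) = 10.0279

10.0279 bits


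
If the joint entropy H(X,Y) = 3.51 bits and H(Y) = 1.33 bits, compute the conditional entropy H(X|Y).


H(X|Y) = H(X,Y) - H(Y) = 3.51 - 1.33 = 2.18

2.18 bits


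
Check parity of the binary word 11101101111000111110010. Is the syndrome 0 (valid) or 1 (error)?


Syndrome = XOR of all bits = 1 XOR 1 XOR 1 XOR 0 XOR 1 XOR 1 XOR 0 XOR 1 XOR 1 XOR 1 XOR 1 XOR 0 XOR 0 XOR 0 XOR 1 XOR 1 XOR 1 XOR 1 XOR 1 XOR 0 XOR 0 XOR 1 XOR 0 = 1

1


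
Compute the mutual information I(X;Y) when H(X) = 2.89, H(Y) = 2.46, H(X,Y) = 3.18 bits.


I(X;Y) = H(X) + H(Y) - H(X,Y) = 2.89 + 2.46 - 3.18 = 2.17

2.17 bits


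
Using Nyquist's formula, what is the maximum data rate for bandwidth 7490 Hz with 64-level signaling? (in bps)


Rate = 2 * B * log2(M) = 2 * 7490 * 6.0 = 89880.0

89880.0 bps


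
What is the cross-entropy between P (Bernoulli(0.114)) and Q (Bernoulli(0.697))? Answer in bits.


H(P,Q) = -p*log2(q) - (1-p)*log2(1-q). -0.114*log2(0.697) = 0.059368; -0.886*log2(0.303) = 1.526233. H(P,Q) = 0.059368 + 1.526233 = 1.5856

1.5856 bits


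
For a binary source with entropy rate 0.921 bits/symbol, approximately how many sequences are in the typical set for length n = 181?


log2|A_typical| = nH = 181 * 0.921 = 166.701, so |A_typical| ~ 2^166.701 = 1.521e+50

1.521e+50


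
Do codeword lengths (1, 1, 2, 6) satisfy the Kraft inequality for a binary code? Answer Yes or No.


Kraft sum = sum(2^(-l_i)) = 1.2656, need <= 1. Result: violated (a binary prefix-free code with these lengths cannot exist)

No


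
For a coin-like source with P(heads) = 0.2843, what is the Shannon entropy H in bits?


H = -p*log2(p) - (1-p)*log2(1-p). -0.2843*log2(0.2843) = 0.515866; -0.7157*log2(0.7157) = 0.345378. H = 0.515866 + 0.345378 = 0.8612

0.8612 bits


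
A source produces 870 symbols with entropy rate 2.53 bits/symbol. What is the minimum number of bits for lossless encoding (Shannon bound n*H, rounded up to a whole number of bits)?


Minimum bits >= n * H = 870 * 2.53 = 2201.1, rounded up to a whole number of bits = 2202

2202 bits


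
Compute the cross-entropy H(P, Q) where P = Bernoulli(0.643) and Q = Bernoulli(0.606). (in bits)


H(P,Q) = -p*log2(q) - (1-p)*log2(1-q). -0.643*log2(0.606) = 0.464638; -0.357*log2(0.394) = 0.479712. H(P,Q) = 0.464638 + 0.479712 = 0.9444

0.9444 bits


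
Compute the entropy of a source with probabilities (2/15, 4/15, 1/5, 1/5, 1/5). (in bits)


H = -sum(p_i * log2(p_i)). Terms: -(2/15)*log2(2/15) = 0.387585; -(4/15)*log2(4/15) = 0.508504; -(1/5)*log2(1/5) = 0.464386; -(1/5)*log2(1/5) = 0.464386; -(1/5)*log2(1/5) = 0.464386. H = 0.387585 + 0.508504 + 0.464386 + 0.464386 + 0.464386 = 2.2892

2.2892 bits


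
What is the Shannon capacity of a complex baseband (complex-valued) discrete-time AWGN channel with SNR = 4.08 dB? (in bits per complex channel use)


SNR_linear = 10^(4.08/10) = 2.5586; C = log2(1 + SNR_linear) = log2(1 + 2.5586) = 1.8313

1.8313 bits/channel use


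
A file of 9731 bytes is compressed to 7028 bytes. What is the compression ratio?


Ratio = original / compressed = 9731 / 7028 = 1.3846

1.3846


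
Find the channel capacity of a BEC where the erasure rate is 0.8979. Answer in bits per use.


C = 1 - epsilon = 1 - 0.8979 = 0.1021

0.1021 bits


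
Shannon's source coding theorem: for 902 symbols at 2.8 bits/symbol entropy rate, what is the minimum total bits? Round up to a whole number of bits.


Minimum bits >= n * H = 902 * 2.8 = 2525.6, rounded up to a whole number of bits = 2526

2526 bits


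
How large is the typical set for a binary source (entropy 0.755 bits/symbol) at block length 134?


log2|A_typical| = nH = 134 * 0.755 = 101.17, so |A_typical| ~ 2^101.17 = 2.852e+30

2.852e+30


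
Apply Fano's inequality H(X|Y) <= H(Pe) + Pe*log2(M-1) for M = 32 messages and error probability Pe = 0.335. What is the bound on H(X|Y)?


H(Pe) = -Pe*log2(Pe) - (1-Pe)*log2(1-Pe) = -0.335*log2(0.335) - 0.665*log2(0.665) = 0.528552 + 0.391402 = 0.92. Pe*log2(M-1) = 0.335*log2(31) = 1.659656. Bound = H(Pe) + Pe*log2(M-1) = 0.528552 + 0.391402 + 1.659656 = 2.5796

2.5796 bits


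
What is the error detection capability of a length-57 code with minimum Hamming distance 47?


Detection capability = d_min - 1 = 47 - 1 = 46

46 errors


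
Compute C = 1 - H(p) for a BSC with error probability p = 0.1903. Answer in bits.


H(p) = -p*log2(p) - (1-p)*log2(1-p) = -0.1903*log2(0.1903) - 0.8097*log2(0.8097) = 0.455512 + 0.246587 = 0.7021. C = 1 - H(p) = 1 - 0.7021 = 0.2979

0.2979 bits


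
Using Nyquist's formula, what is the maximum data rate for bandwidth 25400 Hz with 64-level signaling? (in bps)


Rate = 2 * B * log2(M) = 2 * 25400 * 6.0 = 304800.0

304800.0 bps


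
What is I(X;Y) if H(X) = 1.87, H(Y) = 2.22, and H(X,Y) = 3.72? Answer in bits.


I(X;Y) = H(X) + H(Y) - H(X,Y) = 1.87 + 2.22 - 3.72 = 0.37

0.37 bits


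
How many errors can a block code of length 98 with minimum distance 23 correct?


Correction capability = floor((d-1)/2) = floor((23-1)/2) = 11

11 errors


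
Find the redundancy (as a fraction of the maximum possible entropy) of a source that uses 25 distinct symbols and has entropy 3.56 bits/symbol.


H_max = log2(K) = log2(25) = 4.6439 bits/symbol. Redundancy = 1 - H/H_max = 1 - 3.56/4.6439 = 1 - 0.7666 = 0.2334

0.2334


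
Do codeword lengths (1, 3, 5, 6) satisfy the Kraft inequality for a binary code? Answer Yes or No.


Kraft sum = sum(2^(-l_i)) = 0.6719, need <= 1. Result: satisfied (a binary prefix-free code with these lengths exists)

Yes
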